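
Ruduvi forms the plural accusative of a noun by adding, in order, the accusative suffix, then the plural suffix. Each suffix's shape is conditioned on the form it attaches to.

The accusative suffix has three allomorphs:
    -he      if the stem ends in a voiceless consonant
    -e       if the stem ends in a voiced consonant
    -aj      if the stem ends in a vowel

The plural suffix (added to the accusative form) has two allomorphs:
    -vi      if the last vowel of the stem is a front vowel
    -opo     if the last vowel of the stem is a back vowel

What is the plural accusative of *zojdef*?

zojdefhevi

*zojdef*: final sound = /f/, a voiceless consonant → -he → *zojdefhe*.
The accusative form *zojdefhe*: last vowel = /e/, a front vowel → -vi → *zojdefhevi*.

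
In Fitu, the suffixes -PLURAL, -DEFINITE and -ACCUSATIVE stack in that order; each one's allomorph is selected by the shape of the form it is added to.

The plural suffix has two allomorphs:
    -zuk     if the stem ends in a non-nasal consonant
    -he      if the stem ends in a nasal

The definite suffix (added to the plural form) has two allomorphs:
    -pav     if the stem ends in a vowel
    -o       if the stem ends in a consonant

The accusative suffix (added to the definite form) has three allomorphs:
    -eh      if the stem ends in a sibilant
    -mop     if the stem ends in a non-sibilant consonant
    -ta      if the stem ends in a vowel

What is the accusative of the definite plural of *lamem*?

lamemhepavmop

*lamem*: final consonant = /m/, a nasal → -he → *lamemhe*.
Since the final sound of the plural form *lamemhe* is /e/ (a vowel), it takes -pav, giving *lamemhepav*.
Since the final sound of the definite form *lamemhepav* is /v/ (a non-sibilant consonant), it takes -mop, giving *lamemhepavmop*.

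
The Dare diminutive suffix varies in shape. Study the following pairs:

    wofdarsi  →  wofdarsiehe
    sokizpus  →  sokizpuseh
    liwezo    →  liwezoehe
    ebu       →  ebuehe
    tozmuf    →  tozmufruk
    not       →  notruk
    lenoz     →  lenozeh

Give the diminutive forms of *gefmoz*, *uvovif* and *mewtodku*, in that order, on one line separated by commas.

The suffix is conditioned by the final sound: -eh when the stem ends in a sibilant (*sokizpus*, *lenoz*); -ruk when the stem ends in a non-sibilant consonant (*tozmuf*, *not*); -ehe when the stem ends in a vowel (*wofdarsi*, *liwezo*, *ebu*).
Since the final sound of *gefmoz* is /z/ (a sibilant), it takes -eh, giving *gefmozeh*.
*uvovif* — final sound /f/ (a non-sibilant consonant) → -ruk → *uvovifruk*.
The final sound of *mewtodku* is /u/, which is a vowel, so the suffix is -ehe, giving *mewtodkuehe*.

gefmozeh, uvovifruk, mewtodkuehe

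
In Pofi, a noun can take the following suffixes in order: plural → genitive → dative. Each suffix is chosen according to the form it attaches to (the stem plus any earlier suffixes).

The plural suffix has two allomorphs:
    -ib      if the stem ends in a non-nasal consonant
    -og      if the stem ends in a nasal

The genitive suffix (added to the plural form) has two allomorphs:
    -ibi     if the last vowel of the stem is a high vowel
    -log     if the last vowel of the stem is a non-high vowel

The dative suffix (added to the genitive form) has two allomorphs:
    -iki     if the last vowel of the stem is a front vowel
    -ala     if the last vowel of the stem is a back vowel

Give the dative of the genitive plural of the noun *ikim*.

Since the final consonant of *ikim* is /m/ (a nasal), it takes -og, giving *ikimog*.
The last vowel of the plural form *ikimog* is /o/, which is a non-high vowel, so the genitive suffix is -log, giving *ikimoglog*.
The genitive form *ikimoglog*: last vowel = /o/, a back vowel → -ala → *ikimoglogala*.

ikimoglogala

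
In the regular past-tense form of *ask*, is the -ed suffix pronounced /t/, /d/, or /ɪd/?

The stem *ask* ends in a voiceless consonant other than /t/.
The -ed suffix is realized as /ɪd/ after /t, d/; as /t/ after other voiceless consonants; and as /d/ after other voiced sounds.
So -ed on *ask* is pronounced /t/.

/t/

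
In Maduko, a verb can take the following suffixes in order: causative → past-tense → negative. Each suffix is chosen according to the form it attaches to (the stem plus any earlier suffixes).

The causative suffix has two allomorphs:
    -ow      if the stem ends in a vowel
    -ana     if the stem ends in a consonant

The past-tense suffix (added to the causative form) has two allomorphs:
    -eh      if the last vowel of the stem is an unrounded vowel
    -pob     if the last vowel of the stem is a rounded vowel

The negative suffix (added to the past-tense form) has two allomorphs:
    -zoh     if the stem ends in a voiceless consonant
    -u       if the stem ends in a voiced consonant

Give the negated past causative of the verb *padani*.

padaniowpobu

*padani*: final sound = /i/, a vowel → -ow → *padaniow*.
The last vowel of the causative form *padaniow* is /o/, which is a rounded vowel, so the past-tense suffix is -pob, giving *padaniowpob*.
The final consonant of the past-tense form *padaniowpob* is /b/, which is voiced, so the negative suffix is -u, giving *padaniowpobu*.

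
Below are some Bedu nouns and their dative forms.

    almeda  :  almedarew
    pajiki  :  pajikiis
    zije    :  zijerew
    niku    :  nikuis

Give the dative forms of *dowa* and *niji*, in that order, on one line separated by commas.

dowarew, nijiis

Looking at the last vowel of each stem: -is when the last vowel of the stem is a high vowel (*pajiki*, *niku*); -rew when the last vowel of the stem is a non-high vowel (*almeda*, *zije*).
Since the last vowel of *dowa* is /a/ (a non-high vowel), it takes -rew, giving *dowarew*.
Since the last vowel of *niji* is /i/ (a high vowel), it takes -is, giving *nijiis*.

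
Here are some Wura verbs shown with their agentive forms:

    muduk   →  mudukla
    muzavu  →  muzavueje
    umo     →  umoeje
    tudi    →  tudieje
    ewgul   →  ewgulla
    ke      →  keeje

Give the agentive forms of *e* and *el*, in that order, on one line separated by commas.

eeje, ella

Looking at the final sound of each stem: -la when the stem ends in a consonant (*muduk*, *ewgul*); -eje when the stem ends in a vowel (*muzavu*, *umo*, *tudi*, *ke*).
Since the final sound of *e* is /e/ (a vowel), it takes -eje, giving *eeje*.
The final sound of *el* is /l/, which is a consonant, so the suffix is -la, giving *ella*.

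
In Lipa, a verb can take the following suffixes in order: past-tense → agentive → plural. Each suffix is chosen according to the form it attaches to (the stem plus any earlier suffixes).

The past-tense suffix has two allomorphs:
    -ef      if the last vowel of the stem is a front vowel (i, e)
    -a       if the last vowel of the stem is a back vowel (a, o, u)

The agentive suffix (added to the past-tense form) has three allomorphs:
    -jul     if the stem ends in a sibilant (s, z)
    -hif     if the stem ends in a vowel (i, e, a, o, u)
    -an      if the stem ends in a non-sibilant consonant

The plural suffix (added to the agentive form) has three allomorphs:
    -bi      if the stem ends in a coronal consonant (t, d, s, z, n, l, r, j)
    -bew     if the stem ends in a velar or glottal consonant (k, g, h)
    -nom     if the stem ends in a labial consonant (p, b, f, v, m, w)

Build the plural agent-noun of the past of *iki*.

ikiefanbi

*iki* — last vowel /i/ (a front vowel) → -ef → *ikief*.
Since the final sound of the past-tense form *ikief* is /f/ (a non-sibilant consonant), it takes -an, giving *ikiefan*.
The agentive form *ikiefan*: final consonant = /n/, coronal → -bi → *ikiefanbi*.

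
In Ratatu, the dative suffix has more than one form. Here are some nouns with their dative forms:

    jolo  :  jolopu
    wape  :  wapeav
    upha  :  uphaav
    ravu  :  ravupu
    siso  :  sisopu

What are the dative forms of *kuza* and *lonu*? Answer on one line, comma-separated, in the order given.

kuzaav, lonupu

The alternation tracks the last vowel of the stem — -pu when the last vowel of the stem is a rounded vowel (*jolo*, *ravu*, *siso*); -av when the last vowel of the stem is an unrounded vowel (*wape*, *upha*).
Since the last vowel of *kuza* is /a/ (an unrounded vowel), it takes -av, giving *kuzaav*.
Since the last vowel of *lonu* is /u/ (a rounded vowel), it takes -pu, giving *lonupu*.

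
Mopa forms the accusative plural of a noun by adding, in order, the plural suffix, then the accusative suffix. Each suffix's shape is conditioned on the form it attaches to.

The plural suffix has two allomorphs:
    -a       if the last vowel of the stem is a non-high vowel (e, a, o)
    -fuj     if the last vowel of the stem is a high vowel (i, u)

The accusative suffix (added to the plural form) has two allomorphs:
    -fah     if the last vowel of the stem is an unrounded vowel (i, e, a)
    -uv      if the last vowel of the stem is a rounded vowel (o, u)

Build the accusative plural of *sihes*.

sihesafah

Since the last vowel of *sihes* is /e/ (a non-high vowel), it takes -a, giving *sihesa*.
The last vowel of the plural form *sihesa* is /a/, which is an unrounded vowel, so the accusative suffix is -fah, giving *sihesafah*.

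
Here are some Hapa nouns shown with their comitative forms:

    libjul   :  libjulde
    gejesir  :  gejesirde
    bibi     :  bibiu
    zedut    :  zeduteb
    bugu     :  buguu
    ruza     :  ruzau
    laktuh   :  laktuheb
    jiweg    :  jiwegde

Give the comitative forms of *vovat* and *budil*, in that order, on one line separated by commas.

vovateb, budilde

The alternation tracks the final sound of the stem — -eb when the stem ends in a voiceless consonant (*zedut*, *laktuh*); -de when the stem ends in a voiced consonant (*libjul*, *gejesir*, *jiweg*); -u when the stem ends in a vowel (*bibi*, *bugu*, *ruza*).
*vovat*: final sound = /t/, a voiceless consonant → -eb → *vovateb*.
*budil* — final sound /l/ (a voiced consonant) → -de → *budilde*.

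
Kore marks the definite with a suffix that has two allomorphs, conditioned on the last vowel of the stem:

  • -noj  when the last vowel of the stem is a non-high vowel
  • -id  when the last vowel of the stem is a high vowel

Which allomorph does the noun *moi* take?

-id

The last vowel of *moi* is /i/, which is a high vowel, so the suffix is -id.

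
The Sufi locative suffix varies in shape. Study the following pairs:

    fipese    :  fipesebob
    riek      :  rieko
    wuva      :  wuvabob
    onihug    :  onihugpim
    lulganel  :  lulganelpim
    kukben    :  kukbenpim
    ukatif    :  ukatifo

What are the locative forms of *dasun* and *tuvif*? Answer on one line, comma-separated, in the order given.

The alternation tracks the final sound of the stem — -o when the stem ends in a voiceless consonant (*riek*, *ukatif*); -pim when the stem ends in a voiced consonant (*onihug*, *lulganel*, *kukben*); -bob when the stem ends in a vowel (*fipese*, *wuva*).
Since the final sound of *dasun* is /n/ (a voiced consonant), it takes -pim, giving *dasunpim*.
The final sound of *tuvif* is /f/, which is a voiceless consonant, so the suffix is -o, giving *tuvifo*.

dasunpim, tuvifo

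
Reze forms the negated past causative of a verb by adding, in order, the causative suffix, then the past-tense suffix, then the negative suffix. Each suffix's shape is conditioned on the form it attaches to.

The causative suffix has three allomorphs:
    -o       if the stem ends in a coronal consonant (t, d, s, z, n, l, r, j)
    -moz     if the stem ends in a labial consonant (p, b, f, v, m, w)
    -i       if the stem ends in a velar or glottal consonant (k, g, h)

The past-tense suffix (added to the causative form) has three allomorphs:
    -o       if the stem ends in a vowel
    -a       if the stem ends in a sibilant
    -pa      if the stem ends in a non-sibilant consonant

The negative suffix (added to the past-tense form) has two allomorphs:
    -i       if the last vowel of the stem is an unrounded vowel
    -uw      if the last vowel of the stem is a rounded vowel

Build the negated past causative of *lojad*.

*lojad*: final consonant = /d/, coronal → -o → *lojado*.
The causative form *lojado* — final sound /o/ (a vowel) → -o → *lojadoo*.
The past-tense form *lojadoo*: last vowel = /o/, a rounded vowel → -uw → *lojadoouw*.

lojadoouw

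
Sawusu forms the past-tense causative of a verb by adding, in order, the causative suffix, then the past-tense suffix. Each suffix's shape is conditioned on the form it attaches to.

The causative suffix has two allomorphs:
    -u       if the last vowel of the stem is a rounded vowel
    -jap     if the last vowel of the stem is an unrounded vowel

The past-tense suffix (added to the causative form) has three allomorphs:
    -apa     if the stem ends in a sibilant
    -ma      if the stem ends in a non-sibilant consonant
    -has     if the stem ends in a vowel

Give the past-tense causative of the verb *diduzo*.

diduzouhas

The last vowel of *diduzo* is /o/, which is a rounded vowel, so the causative suffix is -u, giving *diduzou*.
The final sound of the causative form *diduzou* is /u/, which is a vowel, so the past-tense suffix is -has, giving *diduzouhas*.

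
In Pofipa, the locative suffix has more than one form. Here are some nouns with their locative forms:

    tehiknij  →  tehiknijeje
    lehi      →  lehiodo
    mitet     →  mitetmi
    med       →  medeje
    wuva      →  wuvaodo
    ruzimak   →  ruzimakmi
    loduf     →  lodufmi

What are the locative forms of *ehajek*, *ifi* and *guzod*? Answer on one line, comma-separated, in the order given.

ehajekmi, ifiodo, guzodeje

The pattern is voicing of the final sound: -mi when the stem ends in a voiceless consonant (*mitet*, *ruzimak*, *loduf*); -eje when the stem ends in a voiced consonant (*tehiknij*, *med*); -odo when the stem ends in a vowel (*lehi*, *wuva*).
*ehajek* — final sound /k/ (a voiceless consonant) → -mi → *ehajekmi*.
*ifi*: final sound = /i/, a vowel → -odo → *ifiodo*.
*guzod*: final sound = /d/, a voiced consonant → -eje → *guzodeje*.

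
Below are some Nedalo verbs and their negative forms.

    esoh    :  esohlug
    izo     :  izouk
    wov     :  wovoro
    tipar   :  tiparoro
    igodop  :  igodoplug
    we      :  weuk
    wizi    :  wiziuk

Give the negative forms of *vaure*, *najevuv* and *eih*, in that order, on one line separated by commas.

The pattern is voicing of the final sound: -lug when the stem ends in a voiceless consonant (*esoh*, *igodop*); -oro when the stem ends in a voiced consonant (*wov*, *tipar*); -uk when the stem ends in a vowel (*izo*, *we*, *wizi*).
*vaure* — final sound /e/ (a vowel) → -uk → *vaureuk*.
Since the final sound of *najevuv* is /v/ (a voiced consonant), it takes -oro, giving *najevuvoro*.
Since the final sound of *eih* is /h/ (a voiceless consonant), it takes -lug, giving *eihlug*.

vaureuk, najevuvoro, eihlug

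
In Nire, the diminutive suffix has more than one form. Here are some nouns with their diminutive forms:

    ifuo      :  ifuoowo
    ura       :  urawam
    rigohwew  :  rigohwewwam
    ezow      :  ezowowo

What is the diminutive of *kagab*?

kagabwam

The pattern is rounding harmony: -owo when the last vowel of the stem is a rounded vowel (*ifuo*, *ezow*); -wam when the last vowel of the stem is an unrounded vowel (*ura*, *rigohwew*).
*kagab* — last vowel /a/ (an unrounded vowel) → -wam → *kagabwam*.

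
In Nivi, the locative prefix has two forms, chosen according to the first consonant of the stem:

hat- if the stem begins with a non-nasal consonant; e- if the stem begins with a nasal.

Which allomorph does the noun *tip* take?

hat-

Since the first consonant of *tip* is /t/ (non-nasal), it takes hat-.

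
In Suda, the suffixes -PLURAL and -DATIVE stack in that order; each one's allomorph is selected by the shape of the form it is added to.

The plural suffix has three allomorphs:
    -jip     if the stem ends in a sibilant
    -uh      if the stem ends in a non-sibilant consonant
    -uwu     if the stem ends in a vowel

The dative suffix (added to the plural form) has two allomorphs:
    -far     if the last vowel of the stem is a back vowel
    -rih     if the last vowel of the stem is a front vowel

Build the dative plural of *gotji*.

Since the final sound of *gotji* is /i/ (a vowel), it takes -uwu, giving *gotjiuwu*.
The plural form *gotjiuwu* — last vowel /u/ (a back vowel) → -far → *gotjiuwufar*.

gotjiuwufar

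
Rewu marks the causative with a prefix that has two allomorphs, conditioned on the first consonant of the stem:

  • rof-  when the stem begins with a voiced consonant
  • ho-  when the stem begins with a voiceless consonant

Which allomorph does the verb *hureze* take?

Since the first consonant of *hureze* is /h/ (voiceless), it takes ho-.

ho-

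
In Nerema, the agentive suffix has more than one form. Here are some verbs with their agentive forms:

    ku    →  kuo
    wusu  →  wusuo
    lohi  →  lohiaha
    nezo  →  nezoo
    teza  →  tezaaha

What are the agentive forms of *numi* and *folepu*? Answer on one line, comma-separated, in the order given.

numiaha, folepuo

Looking at the last vowel of each stem: -o when the last vowel of the stem is a rounded vowel (*ku*, *wusu*, *nezo*); -aha when the last vowel of the stem is an unrounded vowel (*lohi*, *teza*).
The last vowel of *numi* is /i/, which is an unrounded vowel, so the suffix is -aha, giving *numiaha*.
*folepu*: last vowel = /u/, a rounded vowel → -o → *folepuo*.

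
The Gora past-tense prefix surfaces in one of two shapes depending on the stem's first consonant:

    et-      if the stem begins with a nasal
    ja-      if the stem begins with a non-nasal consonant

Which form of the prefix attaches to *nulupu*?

Since the first consonant of *nulupu* is /n/ (a nasal), it takes et-.

et-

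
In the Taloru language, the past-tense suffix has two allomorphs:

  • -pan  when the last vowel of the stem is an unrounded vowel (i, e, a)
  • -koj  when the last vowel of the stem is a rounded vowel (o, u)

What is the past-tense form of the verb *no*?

*no*: last vowel = /o/, a rounded vowel → -koj → *nokoj*.

nokoj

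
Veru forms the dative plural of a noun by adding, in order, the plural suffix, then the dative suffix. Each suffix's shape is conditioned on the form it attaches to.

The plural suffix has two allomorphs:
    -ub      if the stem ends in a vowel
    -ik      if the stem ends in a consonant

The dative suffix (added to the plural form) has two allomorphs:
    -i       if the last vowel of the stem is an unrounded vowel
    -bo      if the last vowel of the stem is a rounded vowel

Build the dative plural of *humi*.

*humi* — final sound /i/ (a vowel) → -ub → *humiub*.
The plural form *humiub*: last vowel = /u/, a rounded vowel → -bo → *humiubbo*.

humiubbo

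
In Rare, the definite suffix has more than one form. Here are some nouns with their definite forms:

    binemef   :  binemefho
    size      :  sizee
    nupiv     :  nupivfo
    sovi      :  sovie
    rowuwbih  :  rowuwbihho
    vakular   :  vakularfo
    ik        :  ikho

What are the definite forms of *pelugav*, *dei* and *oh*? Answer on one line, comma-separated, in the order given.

pelugavfo, deie, ohho

The alternation tracks the final sound of the stem — -ho when the stem ends in a voiceless consonant (*binemef*, *rowuwbih*, *ik*); -fo when the stem ends in a voiced consonant (*nupiv*, *vakular*); -e when the stem ends in a vowel (*size*, *sovi*).
Since the final sound of *pelugav* is /v/ (a voiced consonant), it takes -fo, giving *pelugavfo*.
The final sound of *dei* is /i/, which is a vowel, so the suffix is -e, giving *deie*.
Since the final sound of *oh* is /h/ (a voiceless consonant), it takes -ho, giving *ohho*.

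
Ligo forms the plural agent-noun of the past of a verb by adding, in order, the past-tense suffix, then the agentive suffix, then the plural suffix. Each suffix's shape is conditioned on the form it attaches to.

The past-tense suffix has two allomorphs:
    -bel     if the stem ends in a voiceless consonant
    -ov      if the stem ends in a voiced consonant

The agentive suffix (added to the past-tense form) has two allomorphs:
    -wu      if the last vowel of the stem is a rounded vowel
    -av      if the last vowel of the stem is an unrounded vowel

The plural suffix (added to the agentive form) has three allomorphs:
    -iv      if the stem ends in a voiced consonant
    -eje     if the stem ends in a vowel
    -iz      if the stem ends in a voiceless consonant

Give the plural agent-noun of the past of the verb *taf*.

The final consonant of *taf* is /f/, which is voiceless, so the past-tense suffix is -bel, giving *tafbel*.
The past-tense form *tafbel*: last vowel = /e/, an unrounded vowel → -av → *tafbelav*.
The agentive form *tafbelav* — final sound /v/ (a voiced consonant) → -iv → *tafbelaviv*.

tafbelaviv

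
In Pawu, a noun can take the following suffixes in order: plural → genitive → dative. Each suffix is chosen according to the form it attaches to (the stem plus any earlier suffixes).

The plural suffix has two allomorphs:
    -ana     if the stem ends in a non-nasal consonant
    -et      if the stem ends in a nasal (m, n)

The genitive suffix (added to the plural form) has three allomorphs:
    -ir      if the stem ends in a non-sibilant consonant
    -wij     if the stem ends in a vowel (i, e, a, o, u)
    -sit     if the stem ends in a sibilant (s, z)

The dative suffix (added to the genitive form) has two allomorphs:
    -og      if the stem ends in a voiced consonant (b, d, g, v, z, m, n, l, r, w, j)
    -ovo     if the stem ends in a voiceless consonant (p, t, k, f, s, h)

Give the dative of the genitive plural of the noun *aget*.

agetanawijog

*aget*: final consonant = /t/, non-nasal → -ana → *agetana*.
The plural form *agetana*: final sound = /a/, a vowel → -wij → *agetanawij*.
The genitive form *agetanawij*: final consonant = /j/, voiced → -og → *agetanawijog*.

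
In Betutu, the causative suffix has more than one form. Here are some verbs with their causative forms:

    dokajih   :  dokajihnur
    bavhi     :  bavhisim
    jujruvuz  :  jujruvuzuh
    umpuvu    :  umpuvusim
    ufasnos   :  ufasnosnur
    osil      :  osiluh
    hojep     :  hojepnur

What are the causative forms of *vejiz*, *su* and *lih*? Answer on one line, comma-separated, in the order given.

The pattern is voicing of the final sound: -nur when the stem ends in a voiceless consonant (*dokajih*, *ufasnos*, *hojep*); -uh when the stem ends in a voiced consonant (*jujruvuz*, *osil*); -sim when the stem ends in a vowel (*bavhi*, *umpuvu*).
The final sound of *vejiz* is /z/, which is a voiced consonant, so the suffix is -uh, giving *vejizuh*.
*su* — final sound /u/ (a vowel) → -sim → *susim*.
The final sound of *lih* is /h/, which is a voiceless consonant, so the suffix is -nur, giving *lihnur*.

vejizuh, susim, lihnur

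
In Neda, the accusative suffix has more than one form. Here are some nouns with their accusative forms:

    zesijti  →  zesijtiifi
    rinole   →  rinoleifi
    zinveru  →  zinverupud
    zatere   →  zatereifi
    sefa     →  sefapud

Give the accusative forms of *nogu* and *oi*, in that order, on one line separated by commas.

nogupud, oiifi

The alternation tracks the last vowel of the stem — -ifi when the last vowel of the stem is a front vowel (*zesijti*, *rinole*, *zatere*); -pud when the last vowel of the stem is a back vowel (*zinveru*, *sefa*).
*nogu* — last vowel /u/ (a back vowel) → -pud → *nogupud*.
*oi*: last vowel = /i/, a front vowel → -ifi → *oiifi*.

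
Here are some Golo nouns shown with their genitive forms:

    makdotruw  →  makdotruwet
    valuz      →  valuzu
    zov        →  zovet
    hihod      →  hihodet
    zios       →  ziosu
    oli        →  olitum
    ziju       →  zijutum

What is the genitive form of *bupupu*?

The alternation tracks the final sound of the stem — -u when the stem ends in a sibilant (*valuz*, *zios*); -et when the stem ends in a non-sibilant consonant (*makdotruw*, *zov*, *hihod*); -tum when the stem ends in a vowel (*oli*, *ziju*).
Since the final sound of *bupupu* is /u/ (a vowel), it takes -tum, giving *bupuputum*.

bupuputum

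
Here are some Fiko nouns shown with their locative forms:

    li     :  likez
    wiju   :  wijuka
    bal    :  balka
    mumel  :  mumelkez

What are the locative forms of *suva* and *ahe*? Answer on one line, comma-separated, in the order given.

The pattern is front/back vowel harmony: -kez when the last vowel of the stem is a front vowel (*li*, *mumel*); -ka when the last vowel of the stem is a back vowel (*wiju*, *bal*).
The last vowel of *suva* is /a/, which is a back vowel, so the suffix is -ka, giving *suvaka*.
Since the last vowel of *ahe* is /e/ (a front vowel), it takes -kez, giving *ahekez*.

suvaka, ahekez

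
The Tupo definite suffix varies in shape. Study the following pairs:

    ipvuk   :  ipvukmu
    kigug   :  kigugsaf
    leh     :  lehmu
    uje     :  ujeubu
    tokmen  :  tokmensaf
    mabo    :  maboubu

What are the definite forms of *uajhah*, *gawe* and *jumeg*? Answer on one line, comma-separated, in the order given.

uajhahmu, gaweubu, jumegsaf

The pattern is voicing of the final sound: -mu when the stem ends in a voiceless consonant (*ipvuk*, *leh*); -saf when the stem ends in a voiced consonant (*kigug*, *tokmen*); -ubu when the stem ends in a vowel (*uje*, *mabo*).
*uajhah* — final sound /h/ (a voiceless consonant) → -mu → *uajhahmu*.
*gawe*: final sound = /e/, a vowel → -ubu → *gaweubu*.
The final sound of *jumeg* is /g/, which is a voiced consonant, so the suffix is -saf, giving *jumegsaf*.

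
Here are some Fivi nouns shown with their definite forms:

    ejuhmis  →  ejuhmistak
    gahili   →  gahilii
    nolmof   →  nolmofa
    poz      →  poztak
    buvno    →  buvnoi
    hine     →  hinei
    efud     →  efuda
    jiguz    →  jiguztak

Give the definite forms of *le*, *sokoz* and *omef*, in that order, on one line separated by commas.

lei, sokoztak, omefa

Looking at the final sound of each stem: -tak when the stem ends in a sibilant (*ejuhmis*, *poz*, *jiguz*); -a when the stem ends in a non-sibilant consonant (*nolmof*, *efud*); -i when the stem ends in a vowel (*gahili*, *buvno*, *hine*).
Since the final sound of *le* is /e/ (a vowel), it takes -i, giving *lei*.
*sokoz*: final sound = /z/, a sibilant → -tak → *sokoztak*.
Since the final sound of *omef* is /f/ (a non-sibilant consonant), it takes -a, giving *omefa*.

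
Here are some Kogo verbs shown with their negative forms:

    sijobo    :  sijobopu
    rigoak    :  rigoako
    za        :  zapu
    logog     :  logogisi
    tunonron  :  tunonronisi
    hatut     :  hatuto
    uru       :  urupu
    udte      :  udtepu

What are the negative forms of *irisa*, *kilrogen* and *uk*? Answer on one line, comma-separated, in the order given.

irisapu, kilrogenisi, uko

The suffix is conditioned by the final sound: -o when the stem ends in a voiceless consonant (*rigoak*, *hatut*); -isi when the stem ends in a voiced consonant (*logog*, *tunonron*); -pu when the stem ends in a vowel (*sijobo*, *za*, *uru*, *udte*).
*irisa* — final sound /a/ (a vowel) → -pu → *irisapu*.
The final sound of *kilrogen* is /n/, which is a voiced consonant, so the suffix is -isi, giving *kilrogenisi*.
The final sound of *uk* is /k/, which is a voiceless consonant, so the suffix is -o, giving *uko*.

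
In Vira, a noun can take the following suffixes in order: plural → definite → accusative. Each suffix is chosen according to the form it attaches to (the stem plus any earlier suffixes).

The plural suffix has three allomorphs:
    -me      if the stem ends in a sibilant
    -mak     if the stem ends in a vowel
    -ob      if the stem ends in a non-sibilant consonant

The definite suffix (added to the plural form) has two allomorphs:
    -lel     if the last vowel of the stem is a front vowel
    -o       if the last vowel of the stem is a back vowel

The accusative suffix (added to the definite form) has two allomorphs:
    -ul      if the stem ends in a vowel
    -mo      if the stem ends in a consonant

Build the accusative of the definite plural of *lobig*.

lobigoboul

*lobig* — final sound /g/ (a non-sibilant consonant) → -ob → *lobigob*.
Since the last vowel of the plural form *lobigob* is /o/ (a back vowel), it takes -o, giving *lobigobo*.
The final sound of the definite form *lobigobo* is /o/, which is a vowel, so the accusative suffix is -ul, giving *lobigoboul*.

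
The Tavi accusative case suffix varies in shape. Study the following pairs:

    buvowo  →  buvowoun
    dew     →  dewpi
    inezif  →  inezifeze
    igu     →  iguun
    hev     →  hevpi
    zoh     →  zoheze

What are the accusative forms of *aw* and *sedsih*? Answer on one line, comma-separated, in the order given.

The pattern is voicing of the final sound: -eze when the stem ends in a voiceless consonant (*inezif*, *zoh*); -pi when the stem ends in a voiced consonant (*dew*, *hev*); -un when the stem ends in a vowel (*buvowo*, *igu*).
Since the final sound of *aw* is /w/ (a voiced consonant), it takes -pi, giving *awpi*.
*sedsih* — final sound /h/ (a voiceless consonant) → -eze → *sedsiheze*.

awpi, sedsiheze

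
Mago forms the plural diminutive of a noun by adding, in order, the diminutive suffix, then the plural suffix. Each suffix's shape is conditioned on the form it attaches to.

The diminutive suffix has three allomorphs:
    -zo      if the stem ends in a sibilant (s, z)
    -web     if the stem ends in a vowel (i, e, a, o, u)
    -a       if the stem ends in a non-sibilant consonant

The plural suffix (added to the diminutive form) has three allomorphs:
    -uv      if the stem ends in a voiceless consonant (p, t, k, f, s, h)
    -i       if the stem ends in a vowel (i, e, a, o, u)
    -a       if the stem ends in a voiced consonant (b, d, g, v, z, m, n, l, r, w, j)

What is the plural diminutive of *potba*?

potbaweba

*potba*: final sound = /a/, a vowel → -web → *potbaweb*.
The diminutive form *potbaweb* — final sound /b/ (a voiced consonant) → -a → *potbaweba*.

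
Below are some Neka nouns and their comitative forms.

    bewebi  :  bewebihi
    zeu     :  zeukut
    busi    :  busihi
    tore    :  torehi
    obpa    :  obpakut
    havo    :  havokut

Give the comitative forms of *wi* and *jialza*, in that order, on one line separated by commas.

Looking at the last vowel of each stem: -hi when the last vowel of the stem is a front vowel (*bewebi*, *busi*, *tore*); -kut when the last vowel of the stem is a back vowel (*zeu*, *obpa*, *havo*).
*wi* — last vowel /i/ (a front vowel) → -hi → *wihi*.
*jialza*: last vowel = /a/, a back vowel → -kut → *jialzakut*.

wihi, jialzakut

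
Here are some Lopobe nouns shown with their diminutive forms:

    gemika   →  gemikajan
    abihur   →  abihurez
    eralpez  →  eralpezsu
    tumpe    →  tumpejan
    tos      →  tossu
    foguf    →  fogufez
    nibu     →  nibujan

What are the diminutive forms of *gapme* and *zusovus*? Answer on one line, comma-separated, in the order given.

Looking at the final sound of each stem: -su when the stem ends in a sibilant (*eralpez*, *tos*); -ez when the stem ends in a non-sibilant consonant (*abihur*, *foguf*); -jan when the stem ends in a vowel (*gemika*, *tumpe*, *nibu*).
The final sound of *gapme* is /e/, which is a vowel, so the suffix is -jan, giving *gapmejan*.
The final sound of *zusovus* is /s/, which is a sibilant, so the suffix is -su, giving *zusovussu*.

gapmejan, zusovussu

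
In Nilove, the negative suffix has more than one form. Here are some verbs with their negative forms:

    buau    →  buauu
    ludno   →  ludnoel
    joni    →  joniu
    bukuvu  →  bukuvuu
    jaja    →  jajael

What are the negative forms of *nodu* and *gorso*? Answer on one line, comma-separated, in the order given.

Looking at the last vowel of each stem: -u when the last vowel of the stem is a high vowel (*buau*, *joni*, *bukuvu*); -el when the last vowel of the stem is a non-high vowel (*ludno*, *jaja*).
*nodu*: last vowel = /u/, a high vowel → -u → *noduu*.
*gorso*: last vowel = /o/, a non-high vowel → -el → *gorsoel*.

noduu, gorsoel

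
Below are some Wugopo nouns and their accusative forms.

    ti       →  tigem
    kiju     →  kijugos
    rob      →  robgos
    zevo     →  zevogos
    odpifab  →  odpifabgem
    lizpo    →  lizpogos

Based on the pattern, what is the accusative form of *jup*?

The suffix is conditioned by the last vowel: -gos when the last vowel of the stem is a rounded vowel (*kiju*, *rob*, *zevo*, *lizpo*); -gem when the last vowel of the stem is an unrounded vowel (*ti*, *odpifab*).
*jup* — last vowel /u/ (a rounded vowel) → -gos → *jupgos*.

jupgos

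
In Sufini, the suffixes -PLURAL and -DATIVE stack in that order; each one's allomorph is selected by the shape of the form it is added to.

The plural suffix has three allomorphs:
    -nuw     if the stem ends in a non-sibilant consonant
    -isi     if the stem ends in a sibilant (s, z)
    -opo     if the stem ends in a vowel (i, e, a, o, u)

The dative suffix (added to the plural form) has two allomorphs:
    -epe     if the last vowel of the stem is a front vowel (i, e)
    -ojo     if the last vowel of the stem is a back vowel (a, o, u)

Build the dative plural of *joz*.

*joz*: final sound = /z/, a sibilant → -isi → *jozisi*.
The plural form *jozisi* — last vowel /i/ (a front vowel) → -epe → *jozisiepe*.

jozisiepe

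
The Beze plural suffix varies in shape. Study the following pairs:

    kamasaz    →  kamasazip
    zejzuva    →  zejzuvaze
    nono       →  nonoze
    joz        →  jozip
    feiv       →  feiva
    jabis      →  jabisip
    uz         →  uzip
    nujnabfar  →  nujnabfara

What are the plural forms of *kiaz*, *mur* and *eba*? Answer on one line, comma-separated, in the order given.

kiazip, mura, ebaze

The alternation tracks the final sound of the stem — -ip when the stem ends in a sibilant (*kamasaz*, *joz*, *jabis*, *uz*); -a when the stem ends in a non-sibilant consonant (*feiv*, *nujnabfar*); -ze when the stem ends in a vowel (*zejzuva*, *nono*).
*kiaz*: final sound = /z/, a sibilant → -ip → *kiazip*.
The final sound of *mur* is /r/, which is a non-sibilant consonant, so the suffix is -a, giving *mura*.
*eba*: final sound = /a/, a vowel → -ze → *ebaze*.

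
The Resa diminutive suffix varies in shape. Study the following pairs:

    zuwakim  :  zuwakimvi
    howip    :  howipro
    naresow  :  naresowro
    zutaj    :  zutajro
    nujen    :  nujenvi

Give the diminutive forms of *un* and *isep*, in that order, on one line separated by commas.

Looking at the final consonant of each stem: -vi when the stem ends in a nasal (*zuwakim*, *nujen*); -ro when the stem ends in a non-nasal consonant (*howip*, *naresow*, *zutaj*).
*un* — final consonant /n/ (a nasal) → -vi → *unvi*.
Since the final consonant of *isep* is /p/ (non-nasal), it takes -ro, giving *isepro*.

unvi, isepro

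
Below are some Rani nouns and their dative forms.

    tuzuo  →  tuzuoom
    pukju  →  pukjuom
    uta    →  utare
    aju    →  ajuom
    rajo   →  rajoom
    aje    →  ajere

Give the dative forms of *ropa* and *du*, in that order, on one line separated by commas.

The pattern is rounding harmony: -om when the last vowel of the stem is a rounded vowel (*tuzuo*, *pukju*, *aju*, *rajo*); -re when the last vowel of the stem is an unrounded vowel (*uta*, *aje*).
*ropa* — last vowel /a/ (an unrounded vowel) → -re → *ropare*.
The last vowel of *du* is /u/, which is a rounded vowel, so the suffix is -om, giving *duom*.

ropare, duom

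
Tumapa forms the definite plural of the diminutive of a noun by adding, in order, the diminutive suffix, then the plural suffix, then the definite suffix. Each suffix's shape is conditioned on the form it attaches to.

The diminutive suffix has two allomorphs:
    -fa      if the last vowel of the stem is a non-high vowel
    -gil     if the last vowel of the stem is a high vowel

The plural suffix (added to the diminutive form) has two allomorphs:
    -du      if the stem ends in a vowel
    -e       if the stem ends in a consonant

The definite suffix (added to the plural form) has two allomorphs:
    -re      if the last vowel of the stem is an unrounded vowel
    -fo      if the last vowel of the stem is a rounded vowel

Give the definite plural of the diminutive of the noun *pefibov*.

pefibovfadufo

Since the last vowel of *pefibov* is /o/ (a non-high vowel), it takes -fa, giving *pefibovfa*.
The final sound of the diminutive form *pefibovfa* is /a/, which is a vowel, so the plural suffix is -du, giving *pefibovfadu*.
The plural form *pefibovfadu*: last vowel = /u/, a rounded vowel → -fo → *pefibovfadufo*.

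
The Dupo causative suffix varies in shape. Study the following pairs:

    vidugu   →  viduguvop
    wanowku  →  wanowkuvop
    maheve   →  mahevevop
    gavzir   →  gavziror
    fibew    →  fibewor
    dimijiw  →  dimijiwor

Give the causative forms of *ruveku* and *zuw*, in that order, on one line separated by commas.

The pattern is consonant vs. vowel: -or when the stem ends in a consonant (*gavzir*, *fibew*, *dimijiw*); -vop when the stem ends in a vowel (*vidugu*, *wanowku*, *maheve*).
*ruveku* — final sound /u/ (a vowel) → -vop → *ruvekuvop*.
The final sound of *zuw* is /w/, which is a consonant, so the suffix is -or, giving *zuwor*.

ruvekuvop, zuwor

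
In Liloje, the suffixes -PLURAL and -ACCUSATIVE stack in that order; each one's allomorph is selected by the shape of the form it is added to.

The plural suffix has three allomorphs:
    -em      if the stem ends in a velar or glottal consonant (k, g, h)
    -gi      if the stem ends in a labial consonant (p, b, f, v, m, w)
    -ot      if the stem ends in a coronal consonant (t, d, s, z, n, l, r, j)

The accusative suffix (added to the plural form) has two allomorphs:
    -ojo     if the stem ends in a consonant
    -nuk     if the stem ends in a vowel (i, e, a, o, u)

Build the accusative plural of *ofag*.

*ofag*: final consonant = /g/, velar/glottal → -em → *ofagem*.
The plural form *ofagem*: final sound = /m/, a consonant → -ojo → *ofagemojo*.

ofagemojo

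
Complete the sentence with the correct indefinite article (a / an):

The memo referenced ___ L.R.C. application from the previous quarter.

The indefinite article is chosen by the initial *sound* of the following word, not its spelling.
The initialism *L.R.C.* is read letter by letter; the first letter, L, is pronounced /ɛl/, which begins with a vowel sound.
So the article is *an*: The memo referenced an L.R.C. application from the previous quarter.

an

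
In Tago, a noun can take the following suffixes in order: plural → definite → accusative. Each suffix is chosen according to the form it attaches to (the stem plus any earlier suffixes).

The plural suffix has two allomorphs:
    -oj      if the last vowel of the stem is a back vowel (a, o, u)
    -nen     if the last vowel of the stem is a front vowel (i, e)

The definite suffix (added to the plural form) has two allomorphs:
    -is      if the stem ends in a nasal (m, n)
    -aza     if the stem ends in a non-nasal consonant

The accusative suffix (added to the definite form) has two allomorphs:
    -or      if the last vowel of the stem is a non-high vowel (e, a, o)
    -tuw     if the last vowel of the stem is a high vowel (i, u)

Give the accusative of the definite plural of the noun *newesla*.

*newesla*: last vowel = /a/, a back vowel → -oj → *neweslaoj*.
Since the final consonant of the plural form *neweslaoj* is /j/ (non-nasal), it takes -aza, giving *neweslaojaza*.
Since the last vowel of the definite form *neweslaojaza* is /a/ (a non-high vowel), it takes -or, giving *neweslaojazaor*.

neweslaojazaor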